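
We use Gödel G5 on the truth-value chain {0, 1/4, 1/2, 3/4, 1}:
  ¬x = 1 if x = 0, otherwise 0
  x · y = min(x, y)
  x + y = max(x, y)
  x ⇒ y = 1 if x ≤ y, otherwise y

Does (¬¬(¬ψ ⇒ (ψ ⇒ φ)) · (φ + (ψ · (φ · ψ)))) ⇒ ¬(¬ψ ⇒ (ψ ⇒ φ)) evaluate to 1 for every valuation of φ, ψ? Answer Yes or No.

Counterexample: take φ = 1/4, ψ = 0.
¬ψ = ¬0 = 1
ψ ⇒ φ = 0 ⇒ 1/4 = 1
¬ψ ⇒ (ψ ⇒ φ) = 1 ⇒ 1 = 1
¬(¬ψ ⇒ (ψ ⇒ φ)) = ¬1 = 0
¬¬(¬ψ ⇒ (ψ ⇒ φ)) = ¬0 = 1
φ · ψ = 1/4 · 0 = 0
ψ · (φ · ψ) = 0 · 0 = 0
φ + (ψ · (φ · ψ)) = 1/4 + 0 = 1/4
¬¬(¬ψ ⇒ (ψ ⇒ φ)) · (φ + (ψ · (φ · ψ))) = 1 · 1/4 = 1/4
¬ψ = ¬0 = 1
ψ ⇒ φ = 0 ⇒ 1/4 = 1
¬ψ ⇒ (ψ ⇒ φ) = 1 ⇒ 1 = 1
¬(¬ψ ⇒ (ψ ⇒ φ)) = ¬1 = 0
(¬¬(¬ψ ⇒ (ψ ⇒ φ)) · (φ + (ψ · (φ · ψ)))) ⇒ ¬(¬ψ ⇒ (ψ ⇒ φ)) = 1/4 ⇒ 0 = 0
This gives 0 ≠ 1.

No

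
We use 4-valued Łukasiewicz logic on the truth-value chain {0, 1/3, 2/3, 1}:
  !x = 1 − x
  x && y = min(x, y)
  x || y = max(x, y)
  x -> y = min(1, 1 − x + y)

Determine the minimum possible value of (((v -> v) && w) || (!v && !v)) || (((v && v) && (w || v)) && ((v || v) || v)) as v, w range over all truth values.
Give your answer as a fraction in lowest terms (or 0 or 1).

Take v = 1/3, w = 0:
v -> v = 1/3 -> 1/3 = 1
(v -> v) && w = 1 && 0 = 0
!v = !1/3 = 2/3
!v = !1/3 = 2/3
!v && !v = 2/3 && 2/3 = 2/3
((v -> v) && w) || (!v && !v) = 0 || 2/3 = 2/3
v && v = 1/3 && 1/3 = 1/3
w || v = 0 || 1/3 = 1/3
(v && v) && (w || v) = 1/3 && 1/3 = 1/3
v || v = 1/3 || 1/3 = 1/3
(v || v) || v = 1/3 || 1/3 = 1/3
((v && v) && (w || v)) && ((v || v) || v) = 1/3 && 1/3 = 1/3
(((v -> v) && w) || (!v && !v)) || (((v && v) && (w || v)) && ((v || v) || v)) = 2/3 || 1/3 = 2/3
No assignment yields a value below 2/3, so this is the minimum.

2/3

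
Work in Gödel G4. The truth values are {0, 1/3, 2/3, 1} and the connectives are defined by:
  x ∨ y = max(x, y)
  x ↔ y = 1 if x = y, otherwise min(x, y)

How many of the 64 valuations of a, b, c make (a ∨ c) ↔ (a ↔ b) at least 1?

value 1: 17 assignments (counts)
value 2/3: 10 assignments
value 1/3: 15 assignments
value 0: 22 assignments
So 17 of the 64 assignments meet the threshold.

17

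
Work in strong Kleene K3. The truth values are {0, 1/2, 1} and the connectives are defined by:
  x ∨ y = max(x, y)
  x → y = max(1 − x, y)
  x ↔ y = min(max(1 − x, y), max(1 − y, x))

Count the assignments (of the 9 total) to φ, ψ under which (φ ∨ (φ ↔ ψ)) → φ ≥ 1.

4

φ = 0, ψ = 0 ↦ 0  <
φ = 0, ψ = 1/2 ↦ 1/2  <
φ = 0, ψ = 1 ↦ 1  ≥
φ = 1/2, ψ = 0 ↦ 1/2  <
φ = 1/2, ψ = 1/2 ↦ 1/2  <
φ = 1/2, ψ = 1 ↦ 1/2  <
φ = 1, ψ = 0 ↦ 1  ≥
φ = 1, ψ = 1/2 ↦ 1  ≥
φ = 1, ψ = 1 ↦ 1  ≥
So 4 of the 9 assignments meet the threshold.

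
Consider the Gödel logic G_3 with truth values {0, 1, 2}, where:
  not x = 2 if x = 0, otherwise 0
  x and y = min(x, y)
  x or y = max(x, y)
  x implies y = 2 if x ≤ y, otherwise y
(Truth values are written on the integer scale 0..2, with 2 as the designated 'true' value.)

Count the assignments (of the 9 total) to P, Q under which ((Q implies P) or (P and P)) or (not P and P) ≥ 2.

6

P = 0, Q = 0 ↦ 2  ≥
P = 0, Q = 1 ↦ 0  <
P = 0, Q = 2 ↦ 0  <
P = 1, Q = 0 ↦ 2  ≥
P = 1, Q = 1 ↦ 2  ≥
P = 1, Q = 2 ↦ 1  <
P = 2, Q = 0 ↦ 2  ≥
P = 2, Q = 1 ↦ 2  ≥
P = 2, Q = 2 ↦ 2  ≥
So 6 of the 9 assignments meet the threshold.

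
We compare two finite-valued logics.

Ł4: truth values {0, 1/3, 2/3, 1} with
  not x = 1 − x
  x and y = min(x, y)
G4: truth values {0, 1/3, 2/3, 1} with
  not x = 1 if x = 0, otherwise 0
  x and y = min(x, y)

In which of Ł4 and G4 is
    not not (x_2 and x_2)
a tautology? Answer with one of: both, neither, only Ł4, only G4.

neither

In Ł4: at x_2 = 0 the value is 0 — not a tautology.
In G4: at x_2 = 0 the value is 0 — not a tautology.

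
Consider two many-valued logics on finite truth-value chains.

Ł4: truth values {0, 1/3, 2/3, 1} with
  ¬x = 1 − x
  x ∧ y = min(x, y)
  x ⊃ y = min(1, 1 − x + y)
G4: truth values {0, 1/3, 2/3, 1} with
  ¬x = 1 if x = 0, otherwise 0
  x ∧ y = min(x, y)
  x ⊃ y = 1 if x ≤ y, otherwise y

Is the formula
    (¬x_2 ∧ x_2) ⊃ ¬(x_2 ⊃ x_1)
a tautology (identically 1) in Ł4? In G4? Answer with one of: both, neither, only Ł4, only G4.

only G4

In Ł4: at x_1 = 1/3, x_2 = 1/3 the value is 2/3 — not a tautology.
In G4: every assignment gives 1 — tautology.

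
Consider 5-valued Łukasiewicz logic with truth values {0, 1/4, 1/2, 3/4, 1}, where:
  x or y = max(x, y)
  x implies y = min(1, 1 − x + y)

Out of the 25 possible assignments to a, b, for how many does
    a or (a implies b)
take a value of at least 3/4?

24

value 1: 19 assignments (counts)
value 3/4: 5 assignments (counts)
value 1/2: 1 assignment
So 24 of the 25 assignments meet the threshold.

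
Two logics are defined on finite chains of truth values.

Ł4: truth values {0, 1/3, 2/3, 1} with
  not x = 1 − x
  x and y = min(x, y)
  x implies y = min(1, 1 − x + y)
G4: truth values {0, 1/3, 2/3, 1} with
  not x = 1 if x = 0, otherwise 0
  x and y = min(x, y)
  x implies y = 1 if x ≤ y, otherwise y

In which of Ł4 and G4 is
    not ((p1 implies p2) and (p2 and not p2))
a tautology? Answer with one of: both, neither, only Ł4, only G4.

only G4

In Ł4: at p1 = 0, p2 = 1/3 the value is 2/3 — not a tautology.
In G4: every assignment gives 1 — tautology.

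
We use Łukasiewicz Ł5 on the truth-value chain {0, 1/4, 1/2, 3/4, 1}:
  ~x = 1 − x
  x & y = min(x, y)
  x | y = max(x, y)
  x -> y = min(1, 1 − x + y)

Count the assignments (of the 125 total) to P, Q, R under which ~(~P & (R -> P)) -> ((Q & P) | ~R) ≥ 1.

value 1: 76 assignments (counts)
value 3/4: 20 assignments
value 1/2: 18 assignments
value 1/4: 5 assignments
value 0: 6 assignments
So 76 of the 125 assignments meet the threshold.

76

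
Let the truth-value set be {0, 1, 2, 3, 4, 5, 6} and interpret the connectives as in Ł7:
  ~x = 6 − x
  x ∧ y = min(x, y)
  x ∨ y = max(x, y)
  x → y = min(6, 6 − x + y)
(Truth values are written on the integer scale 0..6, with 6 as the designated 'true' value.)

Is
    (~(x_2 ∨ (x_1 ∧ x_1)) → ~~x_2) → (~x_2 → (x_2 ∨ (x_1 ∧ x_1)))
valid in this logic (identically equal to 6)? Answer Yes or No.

At x_1 = 5, x_2 = 1, for instance:
x_1 ∧ x_1 = 5 ∧ 5 = 5
x_2 ∨ (x_1 ∧ x_1) = 1 ∨ 5 = 5
~(x_2 ∨ (x_1 ∧ x_1)) = ~5 = 1
~x_2 = ~1 = 5
~~x_2 = ~5 = 1
~(x_2 ∨ (x_1 ∧ x_1)) → ~~x_2 = 1 → 1 = 6
~x_2 → (x_2 ∨ (x_1 ∧ x_1)) = 5 → 5 = 6
(~(x_2 ∨ (x_1 ∧ x_1)) → ~~x_2) → (~x_2 → (x_2 ∨ (x_1 ∧ x_1))) = 6 → 6 = 6
and checking the remaining 48 assignments likewise gives ≥ 6 in every case.

Yes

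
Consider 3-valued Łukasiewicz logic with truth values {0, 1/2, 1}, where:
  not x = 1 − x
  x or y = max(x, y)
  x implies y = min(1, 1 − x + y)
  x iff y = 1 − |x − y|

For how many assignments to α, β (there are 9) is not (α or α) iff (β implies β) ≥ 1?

α = 0, β = 0 ↦ 1  ≥
α = 0, β = 1/2 ↦ 1  ≥
α = 0, β = 1 ↦ 1  ≥
α = 1/2, β = 0 ↦ 1/2  <
α = 1/2, β = 1/2 ↦ 1/2  <
α = 1/2, β = 1 ↦ 1/2  <
α = 1, β = 0 ↦ 0  <
α = 1, β = 1/2 ↦ 0  <
α = 1, β = 1 ↦ 0  <
So 3 of the 9 assignments meet the threshold.

3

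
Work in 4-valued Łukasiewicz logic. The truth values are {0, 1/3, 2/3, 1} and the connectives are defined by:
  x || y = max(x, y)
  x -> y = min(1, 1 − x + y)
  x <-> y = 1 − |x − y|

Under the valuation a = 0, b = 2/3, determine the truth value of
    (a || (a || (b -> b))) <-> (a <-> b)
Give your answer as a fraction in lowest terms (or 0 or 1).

1/3

b -> b = 2/3 -> 2/3 = 1
a || (b -> b) = 0 || 1 = 1
a || (a || (b -> b)) = 0 || 1 = 1
a <-> b = 0 <-> 2/3 = 1/3
(a || (a || (b -> b))) <-> (a <-> b) = 1 <-> 1/3 = 1/3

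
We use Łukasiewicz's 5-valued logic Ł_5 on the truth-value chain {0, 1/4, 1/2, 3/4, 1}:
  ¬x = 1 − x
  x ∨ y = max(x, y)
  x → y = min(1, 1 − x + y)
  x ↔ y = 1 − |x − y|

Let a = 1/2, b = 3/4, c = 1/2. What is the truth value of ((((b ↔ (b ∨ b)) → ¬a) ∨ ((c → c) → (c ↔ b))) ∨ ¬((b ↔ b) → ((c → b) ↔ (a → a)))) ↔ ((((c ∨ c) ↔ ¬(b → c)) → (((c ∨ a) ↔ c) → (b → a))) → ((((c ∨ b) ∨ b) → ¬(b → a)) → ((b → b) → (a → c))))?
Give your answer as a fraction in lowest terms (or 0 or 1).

b ∨ b = 3/4 ∨ 3/4 = 3/4
b ↔ (b ∨ b) = 3/4 ↔ 3/4 = 1
¬a = ¬1/2 = 1/2
(b ↔ (b ∨ b)) → ¬a = 1 → 1/2 = 1/2
c → c = 1/2 → 1/2 = 1
c ↔ b = 1/2 ↔ 3/4 = 3/4
(c → c) → (c ↔ b) = 1 → 3/4 = 3/4
((b ↔ (b ∨ b)) → ¬a) ∨ ((c → c) → (c ↔ b)) = 1/2 ∨ 3/4 = 3/4
b ↔ b = 3/4 ↔ 3/4 = 1
c → b = 1/2 → 3/4 = 1
a → a = 1/2 → 1/2 = 1
(c → b) ↔ (a → a) = 1 ↔ 1 = 1
(b ↔ b) → ((c → b) ↔ (a → a)) = 1 → 1 = 1
¬((b ↔ b) → ((c → b) ↔ (a → a))) = ¬1 = 0
(((b ↔ (b ∨ b)) → ¬a) ∨ ((c → c) → (c ↔ b))) ∨ ¬((b ↔ b) → ((c → b) ↔ (a → a))) = 3/4 ∨ 0 = 3/4
c ∨ c = 1/2 ∨ 1/2 = 1/2
b → c = 3/4 → 1/2 = 3/4
¬(b → c) = ¬3/4 = 1/4
(c ∨ c) ↔ ¬(b → c) = 1/2 ↔ 1/4 = 3/4
c ∨ a = 1/2 ∨ 1/2 = 1/2
(c ∨ a) ↔ c = 1/2 ↔ 1/2 = 1
b → a = 3/4 → 1/2 = 3/4
((c ∨ a) ↔ c) → (b → a) = 1 → 3/4 = 3/4
((c ∨ c) ↔ ¬(b → c)) → (((c ∨ a) ↔ c) → (b → a)) = 3/4 → 3/4 = 1
c ∨ b = 1/2 ∨ 3/4 = 3/4
(c ∨ b) ∨ b = 3/4 ∨ 3/4 = 3/4
b → a = 3/4 → 1/2 = 3/4
¬(b → a) = ¬3/4 = 1/4
((c ∨ b) ∨ b) → ¬(b → a) = 3/4 → 1/4 = 1/2
b → b = 3/4 → 3/4 = 1
a → c = 1/2 → 1/2 = 1
(b → b) → (a → c) = 1 → 1 = 1
(((c ∨ b) ∨ b) → ¬(b → a)) → ((b → b) → (a → c)) = 1/2 → 1 = 1
(((c ∨ c) ↔ ¬(b → c)) → (((c ∨ a) ↔ c) → (b → a))) → ((((c ∨ b) ∨ b) → ¬(b → a)) → ((b → b) → (a → c))) = 1 → 1 = 1
((((b ↔ (b ∨ b)) → ¬a) ∨ ((c → c) → (c ↔ b))) ∨ ¬((b ↔ b) → ((c → b) ↔ (a → a)))) ↔ ((((c ∨ c) ↔ ¬(b → c)) → (((c ∨ a) ↔ c) → (b → a))) → ((((c ∨ b) ∨ b) → ¬(b → a)) → ((b → b) → (a → c)))) = 3/4 ↔ 1 = 3/4

3/4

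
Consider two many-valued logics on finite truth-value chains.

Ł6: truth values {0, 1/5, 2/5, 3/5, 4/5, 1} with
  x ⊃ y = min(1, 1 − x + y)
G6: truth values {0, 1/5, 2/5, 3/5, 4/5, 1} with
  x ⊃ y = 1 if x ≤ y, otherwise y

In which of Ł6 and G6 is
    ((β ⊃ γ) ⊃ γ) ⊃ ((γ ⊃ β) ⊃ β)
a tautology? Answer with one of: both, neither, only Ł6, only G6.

In Ł6: every assignment gives 1 — tautology.
In G6: at β = 1/5, γ = 0 the value is 1/5 — not a tautology.

only Ł6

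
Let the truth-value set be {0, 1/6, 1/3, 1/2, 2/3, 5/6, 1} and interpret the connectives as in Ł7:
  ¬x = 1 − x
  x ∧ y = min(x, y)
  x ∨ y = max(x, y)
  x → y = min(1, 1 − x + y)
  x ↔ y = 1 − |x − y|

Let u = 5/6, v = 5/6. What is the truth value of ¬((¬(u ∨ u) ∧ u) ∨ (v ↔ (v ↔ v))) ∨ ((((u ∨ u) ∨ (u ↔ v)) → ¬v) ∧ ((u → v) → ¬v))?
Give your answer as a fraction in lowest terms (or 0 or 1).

u ∨ u = 5/6 ∨ 5/6 = 5/6
¬(u ∨ u) = ¬5/6 = 1/6
¬(u ∨ u) ∧ u = 1/6 ∧ 5/6 = 1/6
v ↔ v = 5/6 ↔ 5/6 = 1
v ↔ (v ↔ v) = 5/6 ↔ 1 = 5/6
(¬(u ∨ u) ∧ u) ∨ (v ↔ (v ↔ v)) = 1/6 ∨ 5/6 = 5/6
¬((¬(u ∨ u) ∧ u) ∨ (v ↔ (v ↔ v))) = ¬5/6 = 1/6
u ∨ u = 5/6 ∨ 5/6 = 5/6
u ↔ v = 5/6 ↔ 5/6 = 1
(u ∨ u) ∨ (u ↔ v) = 5/6 ∨ 1 = 1
¬v = ¬5/6 = 1/6
((u ∨ u) ∨ (u ↔ v)) → ¬v = 1 → 1/6 = 1/6
u → v = 5/6 → 5/6 = 1
¬v = ¬5/6 = 1/6
(u → v) → ¬v = 1 → 1/6 = 1/6
(((u ∨ u) ∨ (u ↔ v)) → ¬v) ∧ ((u → v) → ¬v) = 1/6 ∧ 1/6 = 1/6
¬((¬(u ∨ u) ∧ u) ∨ (v ↔ (v ↔ v))) ∨ ((((u ∨ u) ∨ (u ↔ v)) → ¬v) ∧ ((u → v) → ¬v)) = 1/6 ∨ 1/6 = 1/6

1/6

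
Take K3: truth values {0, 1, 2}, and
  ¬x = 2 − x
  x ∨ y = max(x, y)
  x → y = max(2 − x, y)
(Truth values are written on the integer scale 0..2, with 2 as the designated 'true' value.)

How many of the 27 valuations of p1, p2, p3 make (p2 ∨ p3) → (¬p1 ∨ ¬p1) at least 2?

value 2: 11 assignments (counts)
value 1: 11 assignments
value 0: 5 assignments
So 11 of the 27 assignments meet the threshold.

11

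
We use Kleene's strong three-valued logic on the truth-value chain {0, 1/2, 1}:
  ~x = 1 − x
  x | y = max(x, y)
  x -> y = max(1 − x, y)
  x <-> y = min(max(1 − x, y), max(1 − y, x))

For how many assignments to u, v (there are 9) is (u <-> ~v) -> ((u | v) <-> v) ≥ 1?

4

u = 0, v = 0 ↦ 1  ≥
u = 0, v = 1/2 ↦ 1/2  <
u = 0, v = 1 ↦ 1  ≥
u = 1/2, v = 0 ↦ 1/2  <
u = 1/2, v = 1/2 ↦ 1/2  <
u = 1/2, v = 1 ↦ 1  ≥
u = 1, v = 0 ↦ 0  <
u = 1, v = 1/2 ↦ 1/2  <
u = 1, v = 1 ↦ 1  ≥
So 4 of the 9 assignments meet the threshold.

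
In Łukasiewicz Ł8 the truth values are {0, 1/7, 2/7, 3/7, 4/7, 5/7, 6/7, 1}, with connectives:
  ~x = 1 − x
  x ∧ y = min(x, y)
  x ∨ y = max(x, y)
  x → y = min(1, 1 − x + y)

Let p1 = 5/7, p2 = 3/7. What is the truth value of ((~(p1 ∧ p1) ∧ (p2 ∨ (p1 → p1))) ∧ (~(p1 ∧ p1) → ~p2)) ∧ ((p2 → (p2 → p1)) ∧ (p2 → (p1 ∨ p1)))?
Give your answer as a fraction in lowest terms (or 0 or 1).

2/7

p1 ∧ p1 = 5/7 ∧ 5/7 = 5/7
~(p1 ∧ p1) = ~5/7 = 2/7
p1 → p1 = 5/7 → 5/7 = 1
p2 ∨ (p1 → p1) = 3/7 ∨ 1 = 1
~(p1 ∧ p1) ∧ (p2 ∨ (p1 → p1)) = 2/7 ∧ 1 = 2/7
p1 ∧ p1 = 5/7 ∧ 5/7 = 5/7
~(p1 ∧ p1) = ~5/7 = 2/7
~p2 = ~3/7 = 4/7
~(p1 ∧ p1) → ~p2 = 2/7 → 4/7 = 1
(~(p1 ∧ p1) ∧ (p2 ∨ (p1 → p1))) ∧ (~(p1 ∧ p1) → ~p2) = 2/7 ∧ 1 = 2/7
p2 → p1 = 3/7 → 5/7 = 1
p2 → (p2 → p1) = 3/7 → 1 = 1
p1 ∨ p1 = 5/7 ∨ 5/7 = 5/7
p2 → (p1 ∨ p1) = 3/7 → 5/7 = 1
(p2 → (p2 → p1)) ∧ (p2 → (p1 ∨ p1)) = 1 ∧ 1 = 1
((~(p1 ∧ p1) ∧ (p2 ∨ (p1 → p1))) ∧ (~(p1 ∧ p1) → ~p2)) ∧ ((p2 → (p2 → p1)) ∧ (p2 → (p1 ∨ p1))) = 2/7 ∧ 1 = 2/7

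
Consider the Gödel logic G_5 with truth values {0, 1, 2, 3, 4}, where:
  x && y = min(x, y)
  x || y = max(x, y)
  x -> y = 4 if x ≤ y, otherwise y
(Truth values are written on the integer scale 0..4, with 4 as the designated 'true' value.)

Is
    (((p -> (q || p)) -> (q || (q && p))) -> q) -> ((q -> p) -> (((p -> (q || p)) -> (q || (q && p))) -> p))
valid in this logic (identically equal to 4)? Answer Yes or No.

At p = 0, q = 3, for instance:
q || p = 3 || 0 = 3
p -> (q || p) = 0 -> 3 = 4
q && p = 3 && 0 = 0
q || (q && p) = 3 || 0 = 3
(p -> (q || p)) -> (q || (q && p)) = 4 -> 3 = 3
((p -> (q || p)) -> (q || (q && p))) -> q = 3 -> 3 = 4
q -> p = 3 -> 0 = 0
((p -> (q || p)) -> (q || (q && p))) -> p = 3 -> 0 = 0
(q -> p) -> (((p -> (q || p)) -> (q || (q && p))) -> p) = 0 -> 0 = 4
(((p -> (q || p)) -> (q || (q && p))) -> q) -> ((q -> p) -> (((p -> (q || p)) -> (q || (q && p))) -> p)) = 4 -> 4 = 4
and checking the remaining 24 assignments likewise gives ≥ 4 in every case.

Yes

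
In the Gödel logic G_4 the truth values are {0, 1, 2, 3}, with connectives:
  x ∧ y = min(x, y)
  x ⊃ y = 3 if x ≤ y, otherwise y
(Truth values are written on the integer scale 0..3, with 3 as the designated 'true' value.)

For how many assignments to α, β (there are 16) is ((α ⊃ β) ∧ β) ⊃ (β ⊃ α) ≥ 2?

α = 0, β = 0 ↦ 3  ≥
α = 0, β = 1 ↦ 0  <
α = 0, β = 2 ↦ 0  <
α = 0, β = 3 ↦ 0  <
α = 1, β = 0 ↦ 3  ≥
α = 1, β = 1 ↦ 3  ≥
α = 1, β = 2 ↦ 1  <
α = 1, β = 3 ↦ 1  <
α = 2, β = 0 ↦ 3  ≥
α = 2, β = 1 ↦ 3  ≥
α = 2, β = 2 ↦ 3  ≥
α = 2, β = 3 ↦ 2  ≥
α = 3, β = 0 ↦ 3  ≥
α = 3, β = 1 ↦ 3  ≥
α = 3, β = 2 ↦ 3  ≥
α = 3, β = 3 ↦ 3  ≥
So 11 of the 16 assignments meet the threshold.

11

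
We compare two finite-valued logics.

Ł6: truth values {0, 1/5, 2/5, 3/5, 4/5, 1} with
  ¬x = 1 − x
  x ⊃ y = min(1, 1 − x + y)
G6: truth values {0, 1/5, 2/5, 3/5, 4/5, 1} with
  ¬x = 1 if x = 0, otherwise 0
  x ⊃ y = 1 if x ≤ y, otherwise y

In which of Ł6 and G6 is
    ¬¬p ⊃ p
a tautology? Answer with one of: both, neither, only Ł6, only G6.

In Ł6: every assignment gives 1 — tautology.
In G6: at p = 1/5 the value is 1/5 — not a tautology.

only Ł6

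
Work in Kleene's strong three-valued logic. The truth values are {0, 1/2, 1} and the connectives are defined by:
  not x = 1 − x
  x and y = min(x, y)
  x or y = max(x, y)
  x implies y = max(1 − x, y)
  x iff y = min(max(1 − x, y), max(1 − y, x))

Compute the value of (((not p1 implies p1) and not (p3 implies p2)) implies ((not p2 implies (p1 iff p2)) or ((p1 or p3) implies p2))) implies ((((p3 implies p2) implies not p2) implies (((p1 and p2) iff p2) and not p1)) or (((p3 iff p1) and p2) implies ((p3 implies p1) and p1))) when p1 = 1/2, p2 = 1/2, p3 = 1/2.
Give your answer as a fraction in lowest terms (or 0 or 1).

not p1 = not 1/2 = 1/2
not p1 implies p1 = 1/2 implies 1/2 = 1/2
p3 implies p2 = 1/2 implies 1/2 = 1/2
not (p3 implies p2) = not 1/2 = 1/2
(not p1 implies p1) and not (p3 implies p2) = 1/2 and 1/2 = 1/2
not p2 = not 1/2 = 1/2
p1 iff p2 = 1/2 iff 1/2 = 1/2
not p2 implies (p1 iff p2) = 1/2 implies 1/2 = 1/2
p1 or p3 = 1/2 or 1/2 = 1/2
(p1 or p3) implies p2 = 1/2 implies 1/2 = 1/2
(not p2 implies (p1 iff p2)) or ((p1 or p3) implies p2) = 1/2 or 1/2 = 1/2
((not p1 implies p1) and not (p3 implies p2)) implies ((not p2 implies (p1 iff p2)) or ((p1 or p3) implies p2)) = 1/2 implies 1/2 = 1/2
p3 implies p2 = 1/2 implies 1/2 = 1/2
not p2 = not 1/2 = 1/2
(p3 implies p2) implies not p2 = 1/2 implies 1/2 = 1/2
p1 and p2 = 1/2 and 1/2 = 1/2
(p1 and p2) iff p2 = 1/2 iff 1/2 = 1/2
not p1 = not 1/2 = 1/2
((p1 and p2) iff p2) and not p1 = 1/2 and 1/2 = 1/2
((p3 implies p2) implies not p2) implies (((p1 and p2) iff p2) and not p1) = 1/2 implies 1/2 = 1/2
p3 iff p1 = 1/2 iff 1/2 = 1/2
(p3 iff p1) and p2 = 1/2 and 1/2 = 1/2
p3 implies p1 = 1/2 implies 1/2 = 1/2
(p3 implies p1) and p1 = 1/2 and 1/2 = 1/2
((p3 iff p1) and p2) implies ((p3 implies p1) and p1) = 1/2 implies 1/2 = 1/2
(((p3 implies p2) implies not p2) implies (((p1 and p2) iff p2) and not p1)) or (((p3 iff p1) and p2) implies ((p3 implies p1) and p1)) = 1/2 or 1/2 = 1/2
(((not p1 implies p1) and not (p3 implies p2)) implies ((not p2 implies (p1 iff p2)) or ((p1 or p3) implies p2))) implies ((((p3 implies p2) implies not p2) implies (((p1 and p2) iff p2) and not p1)) or (((p3 iff p1) and p2) implies ((p3 implies p1) and p1))) = 1/2 implies 1/2 = 1/2

1/2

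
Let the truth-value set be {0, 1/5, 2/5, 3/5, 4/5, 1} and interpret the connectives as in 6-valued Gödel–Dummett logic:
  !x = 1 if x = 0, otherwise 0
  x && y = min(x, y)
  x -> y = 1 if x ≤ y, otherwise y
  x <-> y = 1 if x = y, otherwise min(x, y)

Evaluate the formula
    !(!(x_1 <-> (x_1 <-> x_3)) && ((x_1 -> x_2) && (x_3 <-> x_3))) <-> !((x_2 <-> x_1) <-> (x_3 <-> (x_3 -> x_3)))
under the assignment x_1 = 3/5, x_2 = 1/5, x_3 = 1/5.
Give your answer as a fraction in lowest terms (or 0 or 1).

x_1 <-> x_3 = 3/5 <-> 1/5 = 1/5
x_1 <-> (x_1 <-> x_3) = 3/5 <-> 1/5 = 1/5
!(x_1 <-> (x_1 <-> x_3)) = !1/5 = 0
x_1 -> x_2 = 3/5 -> 1/5 = 1/5
x_3 <-> x_3 = 1/5 <-> 1/5 = 1
(x_1 -> x_2) && (x_3 <-> x_3) = 1/5 && 1 = 1/5
!(x_1 <-> (x_1 <-> x_3)) && ((x_1 -> x_2) && (x_3 <-> x_3)) = 0 && 1/5 = 0
!(!(x_1 <-> (x_1 <-> x_3)) && ((x_1 -> x_2) && (x_3 <-> x_3))) = !0 = 1
x_2 <-> x_1 = 1/5 <-> 3/5 = 1/5
x_3 -> x_3 = 1/5 -> 1/5 = 1
x_3 <-> (x_3 -> x_3) = 1/5 <-> 1 = 1/5
(x_2 <-> x_1) <-> (x_3 <-> (x_3 -> x_3)) = 1/5 <-> 1/5 = 1
!((x_2 <-> x_1) <-> (x_3 <-> (x_3 -> x_3))) = !1 = 0
!(!(x_1 <-> (x_1 <-> x_3)) && ((x_1 -> x_2) && (x_3 <-> x_3))) <-> !((x_2 <-> x_1) <-> (x_3 <-> (x_3 -> x_3))) = 1 <-> 0 = 0

0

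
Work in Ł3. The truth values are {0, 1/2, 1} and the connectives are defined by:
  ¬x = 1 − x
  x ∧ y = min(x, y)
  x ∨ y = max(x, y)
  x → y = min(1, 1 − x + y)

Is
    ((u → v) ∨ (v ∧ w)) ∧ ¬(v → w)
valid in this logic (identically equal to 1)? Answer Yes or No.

No

Counterexample: take u = 0, v = 0, w = 0.
u → v = 0 → 0 = 1
v ∧ w = 0 ∧ 0 = 0
(u → v) ∨ (v ∧ w) = 1 ∨ 0 = 1
v → w = 0 → 0 = 1
¬(v → w) = ¬1 = 0
((u → v) ∨ (v ∧ w)) ∧ ¬(v → w) = 1 ∧ 0 = 0
This gives 0 ≠ 1.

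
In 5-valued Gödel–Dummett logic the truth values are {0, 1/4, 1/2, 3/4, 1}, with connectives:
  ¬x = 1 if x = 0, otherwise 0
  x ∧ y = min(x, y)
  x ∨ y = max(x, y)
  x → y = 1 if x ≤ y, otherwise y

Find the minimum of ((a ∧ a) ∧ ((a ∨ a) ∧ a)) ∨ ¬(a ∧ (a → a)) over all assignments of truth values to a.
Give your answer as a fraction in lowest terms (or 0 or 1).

Take a = 1/4:
a ∧ a = 1/4 ∧ 1/4 = 1/4
a ∨ a = 1/4 ∨ 1/4 = 1/4
(a ∨ a) ∧ a = 1/4 ∧ 1/4 = 1/4
(a ∧ a) ∧ ((a ∨ a) ∧ a) = 1/4 ∧ 1/4 = 1/4
a → a = 1/4 → 1/4 = 1
a ∧ (a → a) = 1/4 ∧ 1 = 1/4
¬(a ∧ (a → a)) = ¬1/4 = 0
((a ∧ a) ∧ ((a ∨ a) ∧ a)) ∨ ¬(a ∧ (a → a)) = 1/4 ∨ 0 = 1/4
No assignment yields a value below 1/4, so this is the minimum.

1/4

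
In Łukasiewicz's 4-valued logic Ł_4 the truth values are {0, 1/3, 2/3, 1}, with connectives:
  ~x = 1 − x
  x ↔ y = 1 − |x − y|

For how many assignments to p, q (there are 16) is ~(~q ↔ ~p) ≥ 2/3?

p = 0, q = 0 ↦ 0  <
p = 0, q = 1/3 ↦ 1/3  <
p = 0, q = 2/3 ↦ 2/3  ≥
p = 0, q = 1 ↦ 1  ≥
p = 1/3, q = 0 ↦ 1/3  <
p = 1/3, q = 1/3 ↦ 0  <
p = 1/3, q = 2/3 ↦ 1/3  <
p = 1/3, q = 1 ↦ 2/3  ≥
p = 2/3, q = 0 ↦ 2/3  ≥
p = 2/3, q = 1/3 ↦ 1/3  <
p = 2/3, q = 2/3 ↦ 0  <
p = 2/3, q = 1 ↦ 1/3  <
p = 1, q = 0 ↦ 1  ≥
p = 1, q = 1/3 ↦ 2/3  ≥
p = 1, q = 2/3 ↦ 1/3  <
p = 1, q = 1 ↦ 0  <
So 6 of the 16 assignments meet the threshold.

6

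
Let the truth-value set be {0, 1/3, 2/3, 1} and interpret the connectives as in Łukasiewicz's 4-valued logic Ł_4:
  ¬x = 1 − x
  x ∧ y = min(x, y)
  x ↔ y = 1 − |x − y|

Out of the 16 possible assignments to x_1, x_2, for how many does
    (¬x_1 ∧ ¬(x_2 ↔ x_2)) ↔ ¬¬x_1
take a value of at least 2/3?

8

x_1 = 0, x_2 = 0 ↦ 1  ≥
x_1 = 0, x_2 = 1/3 ↦ 1  ≥
x_1 = 0, x_2 = 2/3 ↦ 1  ≥
x_1 = 0, x_2 = 1 ↦ 1  ≥
x_1 = 1/3, x_2 = 0 ↦ 2/3  ≥
x_1 = 1/3, x_2 = 1/3 ↦ 2/3  ≥
x_1 = 1/3, x_2 = 2/3 ↦ 2/3  ≥
x_1 = 1/3, x_2 = 1 ↦ 2/3  ≥
x_1 = 2/3, x_2 = 0 ↦ 1/3  <
x_1 = 2/3, x_2 = 1/3 ↦ 1/3  <
x_1 = 2/3, x_2 = 2/3 ↦ 1/3  <
x_1 = 2/3, x_2 = 1 ↦ 1/3  <
x_1 = 1, x_2 = 0 ↦ 0  <
x_1 = 1, x_2 = 1/3 ↦ 0  <
x_1 = 1, x_2 = 2/3 ↦ 0  <
x_1 = 1, x_2 = 1 ↦ 0  <
So 8 of the 16 assignments meet the threshold.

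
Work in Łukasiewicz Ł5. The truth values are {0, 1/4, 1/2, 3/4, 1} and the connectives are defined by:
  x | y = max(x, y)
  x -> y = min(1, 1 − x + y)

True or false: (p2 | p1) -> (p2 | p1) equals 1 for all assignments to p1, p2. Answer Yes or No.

Yes

At p1 = 1/4, p2 = 3/4, for instance:
p2 | p1 = 3/4 | 1/4 = 3/4
(p2 | p1) -> (p2 | p1) = 3/4 -> 3/4 = 1
and checking the remaining 24 assignments likewise gives ≥ 1 in every case.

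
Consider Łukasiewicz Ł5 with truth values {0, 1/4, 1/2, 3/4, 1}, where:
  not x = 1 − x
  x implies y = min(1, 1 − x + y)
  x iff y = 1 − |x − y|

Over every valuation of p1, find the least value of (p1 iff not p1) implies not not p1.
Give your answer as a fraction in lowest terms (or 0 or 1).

Take p1 = 1/2:
not p1 = not 1/2 = 1/2
p1 iff not p1 = 1/2 iff 1/2 = 1
not p1 = not 1/2 = 1/2
not not p1 = not 1/2 = 1/2
(p1 iff not p1) implies not not p1 = 1 implies 1/2 = 1/2
No assignment yields a value below 1/2, so this is the minimum.

1/2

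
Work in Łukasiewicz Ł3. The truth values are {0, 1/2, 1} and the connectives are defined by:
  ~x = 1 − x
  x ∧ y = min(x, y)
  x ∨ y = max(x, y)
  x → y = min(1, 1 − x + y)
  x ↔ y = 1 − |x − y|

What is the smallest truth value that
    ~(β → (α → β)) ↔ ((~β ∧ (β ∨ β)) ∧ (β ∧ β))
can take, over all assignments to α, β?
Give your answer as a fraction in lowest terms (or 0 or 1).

Take α = 0, β = 1/2:
α → β = 0 → 1/2 = 1
β → (α → β) = 1/2 → 1 = 1
~(β → (α → β)) = ~1 = 0
~β = ~1/2 = 1/2
β ∨ β = 1/2 ∨ 1/2 = 1/2
~β ∧ (β ∨ β) = 1/2 ∧ 1/2 = 1/2
β ∧ β = 1/2 ∧ 1/2 = 1/2
(~β ∧ (β ∨ β)) ∧ (β ∧ β) = 1/2 ∧ 1/2 = 1/2
~(β → (α → β)) ↔ ((~β ∧ (β ∨ β)) ∧ (β ∧ β)) = 0 ↔ 1/2 = 1/2
No assignment yields a value below 1/2, so this is the minimum.

1/2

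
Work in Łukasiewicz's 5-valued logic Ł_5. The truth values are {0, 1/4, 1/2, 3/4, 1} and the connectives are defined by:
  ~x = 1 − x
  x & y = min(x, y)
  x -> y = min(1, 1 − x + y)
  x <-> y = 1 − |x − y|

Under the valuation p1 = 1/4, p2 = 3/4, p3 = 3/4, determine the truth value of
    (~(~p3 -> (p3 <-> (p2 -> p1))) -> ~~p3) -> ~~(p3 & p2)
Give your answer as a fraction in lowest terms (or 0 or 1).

3/4

~p3 = ~3/4 = 1/4
p2 -> p1 = 3/4 -> 1/4 = 1/2
p3 <-> (p2 -> p1) = 3/4 <-> 1/2 = 3/4
~p3 -> (p3 <-> (p2 -> p1)) = 1/4 -> 3/4 = 1
~(~p3 -> (p3 <-> (p2 -> p1))) = ~1 = 0
~p3 = ~3/4 = 1/4
~~p3 = ~1/4 = 3/4
~(~p3 -> (p3 <-> (p2 -> p1))) -> ~~p3 = 0 -> 3/4 = 1
p3 & p2 = 3/4 & 3/4 = 3/4
~(p3 & p2) = ~3/4 = 1/4
~~(p3 & p2) = ~1/4 = 3/4
(~(~p3 -> (p3 <-> (p2 -> p1))) -> ~~p3) -> ~~(p3 & p2) = 1 -> 3/4 = 3/4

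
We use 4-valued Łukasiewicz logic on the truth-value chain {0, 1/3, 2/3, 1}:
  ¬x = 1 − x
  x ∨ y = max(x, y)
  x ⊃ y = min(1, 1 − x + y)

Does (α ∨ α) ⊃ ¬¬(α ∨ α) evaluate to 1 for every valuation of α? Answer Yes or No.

Yes

α = 0 ↦ 1
α = 1/3 ↦ 1
α = 2/3 ↦ 1
α = 1 ↦ 1
Every assignment gives a value ≥ 1.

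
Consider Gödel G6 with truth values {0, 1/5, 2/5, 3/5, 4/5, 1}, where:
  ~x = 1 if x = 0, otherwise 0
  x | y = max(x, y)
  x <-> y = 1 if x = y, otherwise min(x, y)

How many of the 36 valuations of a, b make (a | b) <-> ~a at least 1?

1

value 1: 1 assignment (counts)
value 4/5: 1 assignment
value 3/5: 1 assignment
value 2/5: 1 assignment
value 1/5: 1 assignment
value 0: 31 assignments
So 1 of the 36 assignments meets the threshold.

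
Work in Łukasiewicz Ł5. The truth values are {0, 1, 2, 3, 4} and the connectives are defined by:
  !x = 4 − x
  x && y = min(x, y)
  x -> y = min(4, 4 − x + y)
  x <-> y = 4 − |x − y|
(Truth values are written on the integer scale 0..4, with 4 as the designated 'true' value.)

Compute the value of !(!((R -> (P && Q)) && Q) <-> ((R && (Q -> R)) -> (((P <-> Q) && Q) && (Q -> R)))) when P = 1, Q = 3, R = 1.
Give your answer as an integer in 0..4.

3

P && Q = 1 && 3 = 1
R -> (P && Q) = 1 -> 1 = 4
(R -> (P && Q)) && Q = 4 && 3 = 3
!((R -> (P && Q)) && Q) = !3 = 1
Q -> R = 3 -> 1 = 2
R && (Q -> R) = 1 && 2 = 1
P <-> Q = 1 <-> 3 = 2
(P <-> Q) && Q = 2 && 3 = 2
Q -> R = 3 -> 1 = 2
((P <-> Q) && Q) && (Q -> R) = 2 && 2 = 2
(R && (Q -> R)) -> (((P <-> Q) && Q) && (Q -> R)) = 1 -> 2 = 4
!((R -> (P && Q)) && Q) <-> ((R && (Q -> R)) -> (((P <-> Q) && Q) && (Q -> R))) = 1 <-> 4 = 1
!(!((R -> (P && Q)) && Q) <-> ((R && (Q -> R)) -> (((P <-> Q) && Q) && (Q -> R)))) = !1 = 3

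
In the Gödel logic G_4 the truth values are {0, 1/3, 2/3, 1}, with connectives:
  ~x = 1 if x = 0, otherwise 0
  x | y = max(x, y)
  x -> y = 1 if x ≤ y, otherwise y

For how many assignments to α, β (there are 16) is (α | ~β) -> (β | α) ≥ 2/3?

14

α = 0, β = 0 ↦ 0  <
α = 0, β = 1/3 ↦ 1  ≥
α = 0, β = 2/3 ↦ 1  ≥
α = 0, β = 1 ↦ 1  ≥
α = 1/3, β = 0 ↦ 1/3  <
α = 1/3, β = 1/3 ↦ 1  ≥
α = 1/3, β = 2/3 ↦ 1  ≥
α = 1/3, β = 1 ↦ 1  ≥
α = 2/3, β = 0 ↦ 2/3  ≥
α = 2/3, β = 1/3 ↦ 1  ≥
α = 2/3, β = 2/3 ↦ 1  ≥
α = 2/3, β = 1 ↦ 1  ≥
α = 1, β = 0 ↦ 1  ≥
α = 1, β = 1/3 ↦ 1  ≥
α = 1, β = 2/3 ↦ 1  ≥
α = 1, β = 1 ↦ 1  ≥
So 14 of the 16 assignments meet the threshold.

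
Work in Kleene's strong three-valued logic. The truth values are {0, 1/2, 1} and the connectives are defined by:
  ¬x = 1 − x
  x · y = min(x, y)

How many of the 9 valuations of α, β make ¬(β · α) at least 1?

5

α = 0, β = 0 ↦ 1  ≥
α = 0, β = 1/2 ↦ 1  ≥
α = 0, β = 1 ↦ 1  ≥
α = 1/2, β = 0 ↦ 1  ≥
α = 1/2, β = 1/2 ↦ 1/2  <
α = 1/2, β = 1 ↦ 1/2  <
α = 1, β = 0 ↦ 1  ≥
α = 1, β = 1/2 ↦ 1/2  <
α = 1, β = 1 ↦ 0  <
So 5 of the 9 assignments meet the threshold.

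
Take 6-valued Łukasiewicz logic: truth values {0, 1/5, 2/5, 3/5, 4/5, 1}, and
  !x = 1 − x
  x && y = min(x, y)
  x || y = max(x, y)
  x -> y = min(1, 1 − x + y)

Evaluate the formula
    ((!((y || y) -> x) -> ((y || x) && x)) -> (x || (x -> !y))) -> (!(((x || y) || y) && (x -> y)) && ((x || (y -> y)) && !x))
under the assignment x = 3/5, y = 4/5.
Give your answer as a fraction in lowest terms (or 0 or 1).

3/5

y || y = 4/5 || 4/5 = 4/5
(y || y) -> x = 4/5 -> 3/5 = 4/5
!((y || y) -> x) = !4/5 = 1/5
y || x = 4/5 || 3/5 = 4/5
(y || x) && x = 4/5 && 3/5 = 3/5
!((y || y) -> x) -> ((y || x) && x) = 1/5 -> 3/5 = 1
!y = !4/5 = 1/5
x -> !y = 3/5 -> 1/5 = 3/5
x || (x -> !y) = 3/5 || 3/5 = 3/5
(!((y || y) -> x) -> ((y || x) && x)) -> (x || (x -> !y)) = 1 -> 3/5 = 3/5
x || y = 3/5 || 4/5 = 4/5
(x || y) || y = 4/5 || 4/5 = 4/5
x -> y = 3/5 -> 4/5 = 1
((x || y) || y) && (x -> y) = 4/5 && 1 = 4/5
!(((x || y) || y) && (x -> y)) = !4/5 = 1/5
y -> y = 4/5 -> 4/5 = 1
x || (y -> y) = 3/5 || 1 = 1
!x = !3/5 = 2/5
(x || (y -> y)) && !x = 1 && 2/5 = 2/5
!(((x || y) || y) && (x -> y)) && ((x || (y -> y)) && !x) = 1/5 && 2/5 = 1/5
((!((y || y) -> x) -> ((y || x) && x)) -> (x || (x -> !y))) -> (!(((x || y) || y) && (x -> y)) && ((x || (y -> y)) && !x)) = 3/5 -> 1/5 = 3/5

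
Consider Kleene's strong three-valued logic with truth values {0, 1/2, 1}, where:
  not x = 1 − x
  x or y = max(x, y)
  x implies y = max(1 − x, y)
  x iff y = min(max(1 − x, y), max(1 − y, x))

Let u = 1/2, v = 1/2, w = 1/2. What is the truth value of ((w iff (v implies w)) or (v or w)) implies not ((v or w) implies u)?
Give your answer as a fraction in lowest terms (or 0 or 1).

1/2

v implies w = 1/2 implies 1/2 = 1/2
w iff (v implies w) = 1/2 iff 1/2 = 1/2
v or w = 1/2 or 1/2 = 1/2
(w iff (v implies w)) or (v or w) = 1/2 or 1/2 = 1/2
v or w = 1/2 or 1/2 = 1/2
(v or w) implies u = 1/2 implies 1/2 = 1/2
not ((v or w) implies u) = not 1/2 = 1/2
((w iff (v implies w)) or (v or w)) implies not ((v or w) implies u) = 1/2 implies 1/2 = 1/2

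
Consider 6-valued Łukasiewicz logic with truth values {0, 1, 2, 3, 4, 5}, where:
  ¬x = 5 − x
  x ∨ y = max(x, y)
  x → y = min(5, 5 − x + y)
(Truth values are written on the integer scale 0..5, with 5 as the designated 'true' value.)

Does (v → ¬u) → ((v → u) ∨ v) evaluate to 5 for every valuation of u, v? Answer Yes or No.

Counterexample: take u = 0, v = 1.
¬u = ¬0 = 5
v → ¬u = 1 → 5 = 5
v → u = 1 → 0 = 4
(v → u) ∨ v = 4 ∨ 1 = 4
(v → ¬u) → ((v → u) ∨ v) = 5 → 4 = 4
This gives 4 ≠ 5.

No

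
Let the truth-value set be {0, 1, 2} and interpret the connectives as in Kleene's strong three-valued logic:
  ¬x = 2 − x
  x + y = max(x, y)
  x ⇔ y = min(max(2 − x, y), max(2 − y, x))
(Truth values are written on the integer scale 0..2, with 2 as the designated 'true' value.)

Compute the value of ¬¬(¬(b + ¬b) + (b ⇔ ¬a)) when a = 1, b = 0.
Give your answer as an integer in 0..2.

1

¬b = ¬0 = 2
b + ¬b = 0 + 2 = 2
¬(b + ¬b) = ¬2 = 0
¬a = ¬1 = 1
b ⇔ ¬a = 0 ⇔ 1 = 1
¬(b + ¬b) + (b ⇔ ¬a) = 0 + 1 = 1
¬(¬(b + ¬b) + (b ⇔ ¬a)) = ¬1 = 1
¬¬(¬(b + ¬b) + (b ⇔ ¬a)) = ¬1 = 1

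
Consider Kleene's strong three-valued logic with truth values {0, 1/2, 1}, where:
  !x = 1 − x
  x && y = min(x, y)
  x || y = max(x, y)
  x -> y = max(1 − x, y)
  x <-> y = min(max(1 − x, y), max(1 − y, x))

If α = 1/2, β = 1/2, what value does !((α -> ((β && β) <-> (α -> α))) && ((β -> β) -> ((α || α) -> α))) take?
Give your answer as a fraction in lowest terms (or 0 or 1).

1/2

β && β = 1/2 && 1/2 = 1/2
α -> α = 1/2 -> 1/2 = 1/2
(β && β) <-> (α -> α) = 1/2 <-> 1/2 = 1/2
α -> ((β && β) <-> (α -> α)) = 1/2 -> 1/2 = 1/2
β -> β = 1/2 -> 1/2 = 1/2
α || α = 1/2 || 1/2 = 1/2
(α || α) -> α = 1/2 -> 1/2 = 1/2
(β -> β) -> ((α || α) -> α) = 1/2 -> 1/2 = 1/2
(α -> ((β && β) <-> (α -> α))) && ((β -> β) -> ((α || α) -> α)) = 1/2 && 1/2 = 1/2
!((α -> ((β && β) <-> (α -> α))) && ((β -> β) -> ((α || α) -> α))) = !1/2 = 1/2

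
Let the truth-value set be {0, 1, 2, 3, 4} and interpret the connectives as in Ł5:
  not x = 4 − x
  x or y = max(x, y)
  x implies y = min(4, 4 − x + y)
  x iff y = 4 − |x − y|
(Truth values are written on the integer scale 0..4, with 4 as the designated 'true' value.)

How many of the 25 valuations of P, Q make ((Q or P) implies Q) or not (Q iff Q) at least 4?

15

value 4: 15 assignments (counts)
value 3: 4 assignments
value 2: 3 assignments
value 1: 2 assignments
value 0: 1 assignment
So 15 of the 25 assignments meet the threshold.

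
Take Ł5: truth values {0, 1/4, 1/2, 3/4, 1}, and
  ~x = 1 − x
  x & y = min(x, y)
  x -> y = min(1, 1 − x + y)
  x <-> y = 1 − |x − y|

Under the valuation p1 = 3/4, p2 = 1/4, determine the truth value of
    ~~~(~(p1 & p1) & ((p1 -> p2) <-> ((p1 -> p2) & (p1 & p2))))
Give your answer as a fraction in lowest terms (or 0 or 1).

p1 & p1 = 3/4 & 3/4 = 3/4
~(p1 & p1) = ~3/4 = 1/4
p1 -> p2 = 3/4 -> 1/4 = 1/2
p1 -> p2 = 3/4 -> 1/4 = 1/2
p1 & p2 = 3/4 & 1/4 = 1/4
(p1 -> p2) & (p1 & p2) = 1/2 & 1/4 = 1/4
(p1 -> p2) <-> ((p1 -> p2) & (p1 & p2)) = 1/2 <-> 1/4 = 3/4
~(p1 & p1) & ((p1 -> p2) <-> ((p1 -> p2) & (p1 & p2))) = 1/4 & 3/4 = 1/4
~(~(p1 & p1) & ((p1 -> p2) <-> ((p1 -> p2) & (p1 & p2)))) = ~1/4 = 3/4
~~(~(p1 & p1) & ((p1 -> p2) <-> ((p1 -> p2) & (p1 & p2)))) = ~3/4 = 1/4
~~~(~(p1 & p1) & ((p1 -> p2) <-> ((p1 -> p2) & (p1 & p2)))) = ~1/4 = 3/4

3/4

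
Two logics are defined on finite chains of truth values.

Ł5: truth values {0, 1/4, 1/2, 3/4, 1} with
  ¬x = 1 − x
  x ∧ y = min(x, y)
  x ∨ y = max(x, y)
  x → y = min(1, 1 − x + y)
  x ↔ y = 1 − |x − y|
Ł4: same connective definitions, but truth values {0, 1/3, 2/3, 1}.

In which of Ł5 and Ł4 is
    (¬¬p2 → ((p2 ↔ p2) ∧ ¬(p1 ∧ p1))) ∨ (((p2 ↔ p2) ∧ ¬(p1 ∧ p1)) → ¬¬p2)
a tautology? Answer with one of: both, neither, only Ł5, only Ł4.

In Ł5: every assignment gives 1 — tautology.
In Ł4: every assignment gives 1 — tautology.

both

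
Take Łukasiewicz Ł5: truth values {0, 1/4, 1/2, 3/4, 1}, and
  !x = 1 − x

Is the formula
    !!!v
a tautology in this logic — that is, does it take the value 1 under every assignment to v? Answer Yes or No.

No

Counterexample: take v = 1/4.
!v = !1/4 = 3/4
!!v = !3/4 = 1/4
!!!v = !1/4 = 3/4
This gives 3/4 ≠ 1.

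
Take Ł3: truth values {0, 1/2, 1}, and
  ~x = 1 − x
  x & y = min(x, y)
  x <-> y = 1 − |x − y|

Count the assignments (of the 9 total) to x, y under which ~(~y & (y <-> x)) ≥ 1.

x = 0, y = 0 ↦ 0  <
x = 0, y = 1/2 ↦ 1/2  <
x = 0, y = 1 ↦ 1  ≥
x = 1/2, y = 0 ↦ 1/2  <
x = 1/2, y = 1/2 ↦ 1/2  <
x = 1/2, y = 1 ↦ 1  ≥
x = 1, y = 0 ↦ 1  ≥
x = 1, y = 1/2 ↦ 1/2  <
x = 1, y = 1 ↦ 1  ≥
So 4 of the 9 assignments meet the threshold.

4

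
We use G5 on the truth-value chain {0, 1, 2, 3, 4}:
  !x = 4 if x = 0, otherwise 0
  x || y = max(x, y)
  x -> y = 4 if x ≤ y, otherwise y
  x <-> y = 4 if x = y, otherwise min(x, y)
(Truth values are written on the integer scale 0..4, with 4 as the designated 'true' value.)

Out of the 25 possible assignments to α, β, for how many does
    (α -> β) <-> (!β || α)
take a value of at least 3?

value 4: 2 assignments (counts)
value 3: 3 assignments (counts)
value 2: 5 assignments
value 1: 7 assignments
value 0: 8 assignments
So 5 of the 25 assignments meet the threshold.

5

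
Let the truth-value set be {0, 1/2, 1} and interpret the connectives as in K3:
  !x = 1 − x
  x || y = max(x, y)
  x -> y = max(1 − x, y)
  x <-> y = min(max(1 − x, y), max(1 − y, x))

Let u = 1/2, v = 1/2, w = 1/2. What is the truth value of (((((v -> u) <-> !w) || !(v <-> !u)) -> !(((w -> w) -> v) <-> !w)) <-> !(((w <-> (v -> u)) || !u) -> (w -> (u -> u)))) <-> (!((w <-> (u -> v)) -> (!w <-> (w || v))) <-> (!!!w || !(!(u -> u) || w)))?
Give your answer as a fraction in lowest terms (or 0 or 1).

1/2

v -> u = 1/2 -> 1/2 = 1/2
!w = !1/2 = 1/2
(v -> u) <-> !w = 1/2 <-> 1/2 = 1/2
!u = !1/2 = 1/2
v <-> !u = 1/2 <-> 1/2 = 1/2
!(v <-> !u) = !1/2 = 1/2
((v -> u) <-> !w) || !(v <-> !u) = 1/2 || 1/2 = 1/2
w -> w = 1/2 -> 1/2 = 1/2
(w -> w) -> v = 1/2 -> 1/2 = 1/2
!w = !1/2 = 1/2
((w -> w) -> v) <-> !w = 1/2 <-> 1/2 = 1/2
!(((w -> w) -> v) <-> !w) = !1/2 = 1/2
(((v -> u) <-> !w) || !(v <-> !u)) -> !(((w -> w) -> v) <-> !w) = 1/2 -> 1/2 = 1/2
v -> u = 1/2 -> 1/2 = 1/2
w <-> (v -> u) = 1/2 <-> 1/2 = 1/2
!u = !1/2 = 1/2
(w <-> (v -> u)) || !u = 1/2 || 1/2 = 1/2
u -> u = 1/2 -> 1/2 = 1/2
w -> (u -> u) = 1/2 -> 1/2 = 1/2
((w <-> (v -> u)) || !u) -> (w -> (u -> u)) = 1/2 -> 1/2 = 1/2
!(((w <-> (v -> u)) || !u) -> (w -> (u -> u))) = !1/2 = 1/2
((((v -> u) <-> !w) || !(v <-> !u)) -> !(((w -> w) -> v) <-> !w)) <-> !(((w <-> (v -> u)) || !u) -> (w -> (u -> u))) = 1/2 <-> 1/2 = 1/2
u -> v = 1/2 -> 1/2 = 1/2
w <-> (u -> v) = 1/2 <-> 1/2 = 1/2
!w = !1/2 = 1/2
w || v = 1/2 || 1/2 = 1/2
!w <-> (w || v) = 1/2 <-> 1/2 = 1/2
(w <-> (u -> v)) -> (!w <-> (w || v)) = 1/2 -> 1/2 = 1/2
!((w <-> (u -> v)) -> (!w <-> (w || v))) = !1/2 = 1/2
!w = !1/2 = 1/2
!!w = !1/2 = 1/2
!!!w = !1/2 = 1/2
u -> u = 1/2 -> 1/2 = 1/2
!(u -> u) = !1/2 = 1/2
!(u -> u) || w = 1/2 || 1/2 = 1/2
!(!(u -> u) || w) = !1/2 = 1/2
!!!w || !(!(u -> u) || w) = 1/2 || 1/2 = 1/2
!((w <-> (u -> v)) -> (!w <-> (w || v))) <-> (!!!w || !(!(u -> u) || w)) = 1/2 <-> 1/2 = 1/2
(((((v -> u) <-> !w) || !(v <-> !u)) -> !(((w -> w) -> v) <-> !w)) <-> !(((w <-> (v -> u)) || !u) -> (w -> (u -> u)))) <-> (!((w <-> (u -> v)) -> (!w <-> (w || v))) <-> (!!!w || !(!(u -> u) || w))) = 1/2 <-> 1/2 = 1/2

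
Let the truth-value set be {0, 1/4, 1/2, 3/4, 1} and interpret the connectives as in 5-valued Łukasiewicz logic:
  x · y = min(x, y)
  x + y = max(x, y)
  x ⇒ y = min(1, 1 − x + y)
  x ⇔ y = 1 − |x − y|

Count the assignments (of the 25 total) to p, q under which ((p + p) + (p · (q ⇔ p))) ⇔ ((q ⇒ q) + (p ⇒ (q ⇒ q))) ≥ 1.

5

value 1: 5 assignments (counts)
value 3/4: 5 assignments
value 1/2: 5 assignments
value 1/4: 5 assignments
value 0: 5 assignments
So 5 of the 25 assignments meet the threshold.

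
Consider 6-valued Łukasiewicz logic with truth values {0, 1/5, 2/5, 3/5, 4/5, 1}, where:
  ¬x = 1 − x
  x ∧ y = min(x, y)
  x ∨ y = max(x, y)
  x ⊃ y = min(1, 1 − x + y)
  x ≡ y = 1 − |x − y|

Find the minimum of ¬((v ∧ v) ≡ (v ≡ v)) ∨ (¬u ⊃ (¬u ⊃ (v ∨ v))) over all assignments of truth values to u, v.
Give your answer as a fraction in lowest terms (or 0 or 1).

3/5

Take u = 0, v = 2/5:
v ∧ v = 2/5 ∧ 2/5 = 2/5
v ≡ v = 2/5 ≡ 2/5 = 1
(v ∧ v) ≡ (v ≡ v) = 2/5 ≡ 1 = 2/5
¬((v ∧ v) ≡ (v ≡ v)) = ¬2/5 = 3/5
¬u = ¬0 = 1
¬u = ¬0 = 1
v ∨ v = 2/5 ∨ 2/5 = 2/5
¬u ⊃ (v ∨ v) = 1 ⊃ 2/5 = 2/5
¬u ⊃ (¬u ⊃ (v ∨ v)) = 1 ⊃ 2/5 = 2/5
¬((v ∧ v) ≡ (v ≡ v)) ∨ (¬u ⊃ (¬u ⊃ (v ∨ v))) = 3/5 ∨ 2/5 = 3/5
No assignment yields a value below 3/5, so this is the minimum.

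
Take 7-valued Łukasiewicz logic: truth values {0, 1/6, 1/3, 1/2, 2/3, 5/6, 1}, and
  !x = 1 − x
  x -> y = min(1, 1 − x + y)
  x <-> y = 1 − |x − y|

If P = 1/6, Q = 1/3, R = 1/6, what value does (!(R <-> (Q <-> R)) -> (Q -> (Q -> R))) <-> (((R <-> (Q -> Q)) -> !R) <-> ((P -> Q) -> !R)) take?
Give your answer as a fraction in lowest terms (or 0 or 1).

Q <-> R = 1/3 <-> 1/6 = 5/6
R <-> (Q <-> R) = 1/6 <-> 5/6 = 1/3
!(R <-> (Q <-> R)) = !1/3 = 2/3
Q -> R = 1/3 -> 1/6 = 5/6
Q -> (Q -> R) = 1/3 -> 5/6 = 1
!(R <-> (Q <-> R)) -> (Q -> (Q -> R)) = 2/3 -> 1 = 1
Q -> Q = 1/3 -> 1/3 = 1
R <-> (Q -> Q) = 1/6 <-> 1 = 1/6
!R = !1/6 = 5/6
(R <-> (Q -> Q)) -> !R = 1/6 -> 5/6 = 1
P -> Q = 1/6 -> 1/3 = 1
!R = !1/6 = 5/6
(P -> Q) -> !R = 1 -> 5/6 = 5/6
((R <-> (Q -> Q)) -> !R) <-> ((P -> Q) -> !R) = 1 <-> 5/6 = 5/6
(!(R <-> (Q <-> R)) -> (Q -> (Q -> R))) <-> (((R <-> (Q -> Q)) -> !R) <-> ((P -> Q) -> !R)) = 1 <-> 5/6 = 5/6

5/6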